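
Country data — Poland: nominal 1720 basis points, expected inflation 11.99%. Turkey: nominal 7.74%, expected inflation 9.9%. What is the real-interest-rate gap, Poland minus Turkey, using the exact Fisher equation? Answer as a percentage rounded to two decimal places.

6.62%

Poland: (1 + 0.1720)/(1 + 0.1199) − 1 = 4.6522%
Turkey: (1 + 0.0774)/(1 + 0.0990) − 1 = -1.9654%
Differential = 4.6522% − (-1.9654%) = 6.6176% → 6.62%.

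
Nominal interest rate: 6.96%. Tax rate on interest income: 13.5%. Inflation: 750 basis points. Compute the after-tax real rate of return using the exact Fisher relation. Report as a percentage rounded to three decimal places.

-1.376%

After-tax nominal return = 6.96% × (1 − 0.135) = 6.0204%.
1 + r = 1.060204 / 1.07500 = 0.986236
After-tax real rate = 0.986236 − 1 → -1.376%.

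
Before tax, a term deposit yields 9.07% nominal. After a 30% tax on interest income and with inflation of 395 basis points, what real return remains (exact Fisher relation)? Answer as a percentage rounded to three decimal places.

2.308%

After-tax nominal return = 9.07% × (1 − 0.3) = 6.3490%.
1 + r = 1.06349 / 1.03950 = 1.023078
After-tax real rate = 1.023078 − 1 → 2.308%.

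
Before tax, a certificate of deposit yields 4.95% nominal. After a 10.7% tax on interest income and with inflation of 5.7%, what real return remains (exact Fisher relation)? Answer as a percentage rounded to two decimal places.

After-tax nominal return = 4.95% × (1 − 0.107) = 4.42035%.
1 + r = 1.0442035 / 1.05700 = 0.987894
After-tax real rate = 0.987894 − 1 → -1.21%.

-1.21%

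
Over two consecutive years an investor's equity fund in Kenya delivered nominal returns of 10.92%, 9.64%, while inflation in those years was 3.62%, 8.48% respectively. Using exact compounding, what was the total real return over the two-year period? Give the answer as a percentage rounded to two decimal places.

Nominal growth factor = 1.1092 × 1.0964 = 1.216127
Price-level growth factor = 1.0362 × 1.0848 = 1.124070
Real growth factor = 1.216127 / 1.124070 = 1.081896
Total real return = 1.081896 − 1 → 8.19%.

8.19%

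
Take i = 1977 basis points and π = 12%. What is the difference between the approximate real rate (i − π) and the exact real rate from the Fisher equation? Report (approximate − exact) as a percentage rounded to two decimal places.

Approximate: r ≈ 19.770% − 12.000% = 7.7700%
Exact: (1 + 0.1977)/(1 + 0.1200) − 1 = 6.9375%
Error = 7.7700% − 6.9375% = 0.8325% → 0.83%.

0.83%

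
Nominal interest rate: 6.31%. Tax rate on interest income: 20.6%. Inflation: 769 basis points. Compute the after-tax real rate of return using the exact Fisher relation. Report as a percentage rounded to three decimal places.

After-tax nominal return = 6.31% × (1 − 0.206) = 5.01014%.
1 + r = 1.0501014 / 1.07690 = 0.9751151
After-tax real rate = 0.9751151 − 1 → -2.488%.

-2.488%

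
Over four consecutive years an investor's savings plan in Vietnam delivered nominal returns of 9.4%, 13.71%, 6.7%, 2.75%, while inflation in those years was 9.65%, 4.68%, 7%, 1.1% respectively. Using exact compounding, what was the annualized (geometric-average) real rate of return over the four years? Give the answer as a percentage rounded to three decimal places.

Compound the nominal returns: 1.0940 × 1.1371 × 1.0670 × 1.0275 = 1.36383626.
Compound inflation: 1.0965 × 1.0468 × 1.0700 × 1.0110 = 1.24167313.
Deflate: 1.36383626 / 1.24167313 = 1.09838590.
Annualized real rate = 1.09838590^(1/4) − 1 = 2.3738% → 2.374%.

2.374%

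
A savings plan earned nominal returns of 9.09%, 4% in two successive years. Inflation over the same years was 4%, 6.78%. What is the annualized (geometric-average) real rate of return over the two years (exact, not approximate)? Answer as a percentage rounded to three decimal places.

Nominal growth factor = 1.0909 × 1.0400 = 1.13453600
Price-level growth factor = 1.0400 × 1.0678 = 1.11051200
Real growth factor = 1.13453600 / 1.11051200 = 1.02163326
Annualized real rate = 1.02163326^(1/2) − 1 = 1.0759% → 1.076%.

1.076%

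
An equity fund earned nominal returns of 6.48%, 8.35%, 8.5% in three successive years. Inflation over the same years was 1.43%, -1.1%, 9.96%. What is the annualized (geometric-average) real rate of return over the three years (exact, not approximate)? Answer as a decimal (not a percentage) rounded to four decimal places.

0.0431

Nominal growth factor = 1.0648 × 1.0835 × 1.0850 = 1.25177622
Price-level growth factor = 1.0143 × 0.9890 × 1.0996 = 1.10305571
Real growth factor = 1.25177622 / 1.10305571 = 1.13482592
Annualized real rate = 1.13482592^(1/3) − 1 = 4.3061% → 0.0431.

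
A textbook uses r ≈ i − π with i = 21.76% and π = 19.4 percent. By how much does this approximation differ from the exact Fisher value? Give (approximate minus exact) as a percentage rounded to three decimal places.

0.383%

Approximate: r ≈ 21.760% − 19.400% = 2.3600%
Exact: (1 + 0.2176)/(1 + 0.1940) − 1 = 1.97655%
Error = 2.3600% − 1.97655% = 0.38345% → 0.383%.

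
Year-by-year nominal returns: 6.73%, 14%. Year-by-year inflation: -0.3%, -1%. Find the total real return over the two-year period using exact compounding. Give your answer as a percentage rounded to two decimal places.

23.27%

Nominal growth factor = 1.0673 × 1.1400 = 1.216722
Price-level growth factor = 0.9970 × 0.9900 = 0.987030
Real growth factor = 1.216722 / 0.987030 = 1.232710
Total real return = 1.232710 − 1 → 23.27%.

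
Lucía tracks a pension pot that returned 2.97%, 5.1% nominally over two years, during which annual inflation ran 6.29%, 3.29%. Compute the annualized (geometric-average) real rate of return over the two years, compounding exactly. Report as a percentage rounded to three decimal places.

-0.716%

Nominal growth factor = 1.0297 × 1.0510 = 1.082214700
Price-level growth factor = 1.0629 × 1.0329 = 1.097869410
Real growth factor = 1.082214700 / 1.097869410 = 0.985740827
Annualized real rate = 0.985740827^(1/2) − 1 = -0.71552% → -0.716%.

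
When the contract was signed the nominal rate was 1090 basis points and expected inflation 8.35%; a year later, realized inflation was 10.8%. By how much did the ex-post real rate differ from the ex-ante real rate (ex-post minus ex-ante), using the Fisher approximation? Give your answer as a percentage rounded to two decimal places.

Ex-ante: 10.9% − 8.35% = 2.550%
Ex-post: 10.9% − 10.8% = 0.100%
Difference (ex-post − ex-ante) = -2.4500% → -2.45%.

-2.45%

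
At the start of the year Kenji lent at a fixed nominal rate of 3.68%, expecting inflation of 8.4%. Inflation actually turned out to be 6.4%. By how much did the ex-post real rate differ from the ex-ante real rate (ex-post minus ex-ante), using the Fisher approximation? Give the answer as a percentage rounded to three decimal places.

2.000%

Ex-ante: 3.68% − 8.4% = -4.720%
Ex-post: 3.68% − 6.4% = -2.720%
Difference (ex-post − ex-ante) = 2.0000% → 2.000%.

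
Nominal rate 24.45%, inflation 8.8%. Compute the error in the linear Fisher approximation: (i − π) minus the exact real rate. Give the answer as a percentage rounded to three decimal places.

Approximate: r ≈ 24.450% − 8.800% = 15.6500%
Exact: (1 + 0.2445)/(1 + 0.0880) − 1 = 14.3842%
Error = 15.6500% − 14.3842% = 1.2658% → 1.266%.

1.266%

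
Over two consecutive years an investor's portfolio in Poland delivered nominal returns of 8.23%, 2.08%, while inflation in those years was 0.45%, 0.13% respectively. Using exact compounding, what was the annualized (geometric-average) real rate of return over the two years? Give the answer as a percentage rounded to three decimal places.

4.806%

Nominal growth factor = 1.0823 × 1.0208 = 1.10481184
Price-level growth factor = 1.0045 × 1.0013 = 1.00580585
Real growth factor = 1.10481184 / 1.00580585 = 1.09843449
Annualized real rate = 1.09843449^(1/2) − 1 = 4.8062% → 4.806%.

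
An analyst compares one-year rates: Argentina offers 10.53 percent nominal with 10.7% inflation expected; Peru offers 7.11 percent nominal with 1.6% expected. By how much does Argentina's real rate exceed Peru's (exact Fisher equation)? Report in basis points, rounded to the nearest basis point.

-558 basis points

Argentina: (1 + 0.1053)/(1 + 0.1070) − 1 = -0.1536%
Peru: (1 + 0.0711)/(1 + 0.0160) − 1 = 5.4232%
Differential = -0.1536% − 5.4232% = -5.5768% → -558 basis points.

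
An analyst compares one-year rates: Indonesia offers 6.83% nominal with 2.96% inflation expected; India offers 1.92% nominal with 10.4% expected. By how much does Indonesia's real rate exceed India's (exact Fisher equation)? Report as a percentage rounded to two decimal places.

Indonesia: (1 + 0.0683)/(1 + 0.0296) − 1 = 3.7587%
India: (1 + 0.0192)/(1 + 0.1040) − 1 = -7.6812%
Differential = 3.7587% − (-7.6812%) = 11.4399% → 11.44%.

11.44%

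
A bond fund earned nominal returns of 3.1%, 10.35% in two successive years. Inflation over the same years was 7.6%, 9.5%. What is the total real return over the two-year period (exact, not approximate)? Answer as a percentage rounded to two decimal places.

-3.44%

Compound the nominal returns: 1.0310 × 1.1035 = 1.137709.
Compound inflation: 1.0760 × 1.0950 = 1.178220.
Deflate: 1.137709 / 1.178220 = 0.965616.
Total real return = 0.965616 − 1 → -3.44%.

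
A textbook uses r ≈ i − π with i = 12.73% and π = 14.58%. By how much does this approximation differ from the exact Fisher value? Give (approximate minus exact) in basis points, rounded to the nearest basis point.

Approximate: r ≈ 12.730% − 14.580% = -1.8500%
Exact: (1 + 0.1273)/(1 + 0.1458) − 1 = -1.6146%
Error = -1.8500% − (-1.6146%) = -0.2354% → -24 basis points.

-24 basis points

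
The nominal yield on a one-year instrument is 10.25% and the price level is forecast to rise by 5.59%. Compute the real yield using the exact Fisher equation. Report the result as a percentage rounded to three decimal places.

By the Fisher identity, 1 + r = (1 + i)/(1 + π).
1 + r = 1.10250 / 1.05590 = 1.044133
r = 1.044133 − 1 = 4.4133%, i.e. 4.413%.

4.413%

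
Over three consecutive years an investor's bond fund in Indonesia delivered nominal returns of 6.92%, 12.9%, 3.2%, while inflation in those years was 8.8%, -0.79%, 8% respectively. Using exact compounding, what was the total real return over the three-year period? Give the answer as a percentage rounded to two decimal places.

6.86%

Nominal growth factor = 1.0692 × 1.1290 × 1.0320 = 1.245755
Price-level growth factor = 1.0880 × 0.9921 × 1.0800 = 1.165757
Real growth factor = 1.245755 / 1.165757 = 1.068623
Total real return = 1.068623 − 1 → 6.86%.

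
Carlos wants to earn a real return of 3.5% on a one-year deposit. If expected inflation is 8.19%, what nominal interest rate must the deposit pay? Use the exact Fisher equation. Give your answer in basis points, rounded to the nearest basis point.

1198 basis points

(1 + i) = (1 + r)(1 + π) = 1.03500 × 1.08190 = 1.1197665
i = 1.1197665 − 1, so the required nominal rate is 1198 basis points.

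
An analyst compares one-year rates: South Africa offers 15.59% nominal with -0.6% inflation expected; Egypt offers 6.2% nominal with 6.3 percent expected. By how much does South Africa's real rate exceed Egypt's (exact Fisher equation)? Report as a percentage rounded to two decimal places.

16.38%

South Africa: (1 + 0.1559)/(1 − 0.0060) − 1 = 16.2877%
Egypt: (1 + 0.0620)/(1 + 0.0630) − 1 = -0.0941%
Differential = 16.2877% − (-0.0941%) = 16.3818% → 16.38%.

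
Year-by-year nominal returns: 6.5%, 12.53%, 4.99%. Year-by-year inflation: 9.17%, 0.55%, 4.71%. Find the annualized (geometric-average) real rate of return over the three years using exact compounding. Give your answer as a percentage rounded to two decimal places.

Nominal growth factor = 1.0650 × 1.1253 × 1.0499 = 1.25824688
Price-level growth factor = 1.0917 × 1.0055 × 1.0471 = 1.14940622
Real growth factor = 1.25824688 / 1.14940622 = 1.09469294
Annualized real rate = 1.09469294^(1/3) − 1 = 3.0617% → 3.06%.

3.06%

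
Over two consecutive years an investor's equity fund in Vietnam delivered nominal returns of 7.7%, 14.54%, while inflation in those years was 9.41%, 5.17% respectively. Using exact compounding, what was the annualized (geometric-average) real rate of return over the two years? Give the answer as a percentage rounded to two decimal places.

Compound the nominal returns: 1.0770 × 1.1454 = 1.23359580.
Compound inflation: 1.0941 × 1.0517 = 1.15066497.
Deflate: 1.23359580 / 1.15066497 = 1.07207209.
Annualized real rate = 1.07207209^(1/2) − 1 = 3.5409% → 3.54%.

3.54%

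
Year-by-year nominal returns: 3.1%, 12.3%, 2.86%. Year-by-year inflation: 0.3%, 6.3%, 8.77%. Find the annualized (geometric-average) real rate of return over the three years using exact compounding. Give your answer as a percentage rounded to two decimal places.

0.89%

Compound the nominal returns: 1.0310 × 1.1230 × 1.0286 = 1.19092645.
Compound inflation: 1.0030 × 1.0630 × 1.0877 = 1.15969378.
Deflate: 1.19092645 / 1.15969378 = 1.02693183.
Annualized real rate = 1.02693183^(1/3) − 1 = 0.8898% → 0.89%.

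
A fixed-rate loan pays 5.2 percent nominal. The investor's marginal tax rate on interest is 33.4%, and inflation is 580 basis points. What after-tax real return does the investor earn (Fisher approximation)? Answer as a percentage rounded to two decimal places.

-2.34%

After-tax nominal return = 5.2% × (1 − 0.334) = 3.4632%.
r ≈ 3.4632% − 5.8% → -2.34%.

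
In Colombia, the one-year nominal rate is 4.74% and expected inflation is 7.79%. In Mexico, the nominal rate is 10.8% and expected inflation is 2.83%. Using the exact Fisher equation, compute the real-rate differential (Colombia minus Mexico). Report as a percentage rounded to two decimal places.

Colombia: (1 + 0.0474)/(1 + 0.0779) − 1 = -2.8296%
Mexico: (1 + 0.1080)/(1 + 0.0283) − 1 = 7.7507%
Differential = -2.8296% − 7.7507% = -10.5802% → -10.58%.

-10.58%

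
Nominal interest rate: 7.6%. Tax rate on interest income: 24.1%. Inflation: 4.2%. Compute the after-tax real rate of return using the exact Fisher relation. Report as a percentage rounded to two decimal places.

After-tax nominal return = 7.6% × (1 − 0.241) = 5.7684%.
1 + r = 1.057684 / 1.04200 = 1.015052
After-tax real rate = 1.015052 − 1 → 1.51%.

1.51%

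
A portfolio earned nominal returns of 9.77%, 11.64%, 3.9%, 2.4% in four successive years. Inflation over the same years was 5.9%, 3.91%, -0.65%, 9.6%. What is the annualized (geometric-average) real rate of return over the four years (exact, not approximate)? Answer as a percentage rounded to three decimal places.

2.134%

Compound the nominal returns: 1.0977 × 1.1164 × 1.0390 × 1.0240 = 1.30382408.
Compound inflation: 1.0590 × 1.0391 × 0.9935 × 1.0960 = 1.19820666.
Deflate: 1.30382408 / 1.19820666 = 1.08814624.
Annualized real rate = 1.08814624^(1/4) − 1 = 2.1343% → 2.134%.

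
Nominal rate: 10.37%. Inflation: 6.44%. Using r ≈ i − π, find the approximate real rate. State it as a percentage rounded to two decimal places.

3.93%

r ≈ i − π = 10.37% − 6.44% = 3.93%.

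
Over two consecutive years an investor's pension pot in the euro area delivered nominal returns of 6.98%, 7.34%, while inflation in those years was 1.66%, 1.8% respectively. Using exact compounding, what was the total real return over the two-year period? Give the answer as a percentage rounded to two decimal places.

10.96%

Nominal growth factor = 1.0698 × 1.0734 = 1.148323
Price-level growth factor = 1.0166 × 1.0180 = 1.034899
Real growth factor = 1.148323 / 1.034899 = 1.109600
Total real return = 1.109600 − 1 → 10.96%.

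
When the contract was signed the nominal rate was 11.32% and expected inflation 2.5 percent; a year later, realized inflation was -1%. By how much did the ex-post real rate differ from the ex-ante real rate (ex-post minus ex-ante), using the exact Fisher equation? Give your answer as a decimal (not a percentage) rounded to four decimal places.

0.0384

Ex-ante: (1 + 0.1132)/(1 + 0.0250) − 1 = 8.6049%
Ex-post: (1 + 0.1132)/(1 − 0.0100) − 1 = 12.4444%
Difference (ex-post − ex-ante) = 3.8396% → 0.0384.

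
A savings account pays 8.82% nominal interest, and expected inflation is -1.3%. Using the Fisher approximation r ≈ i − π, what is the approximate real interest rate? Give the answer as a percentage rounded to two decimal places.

10.12%

r ≈ i − π = 8.82% − (-1.3%) = 10.12%.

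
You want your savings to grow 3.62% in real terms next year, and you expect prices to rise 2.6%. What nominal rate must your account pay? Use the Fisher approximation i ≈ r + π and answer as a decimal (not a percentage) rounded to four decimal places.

i ≈ r + π = 3.62% + 2.6% = 0.0622.

0.0622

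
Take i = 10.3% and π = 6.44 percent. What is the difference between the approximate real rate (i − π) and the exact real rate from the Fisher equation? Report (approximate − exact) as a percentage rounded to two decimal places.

Approximate: r ≈ 10.300% − 6.440% = 3.8600%
Exact: (1 + 0.1030)/(1 + 0.0644) − 1 = 3.6265%
Error = 3.8600% − 3.6265% = 0.2335% → 0.23%.

0.23%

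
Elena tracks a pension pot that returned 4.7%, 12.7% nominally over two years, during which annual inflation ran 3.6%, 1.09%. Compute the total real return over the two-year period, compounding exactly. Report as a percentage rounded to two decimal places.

Nominal growth factor = 1.0470 × 1.1270 = 1.179969
Price-level growth factor = 1.0360 × 1.0109 = 1.047292
Real growth factor = 1.179969 / 1.047292 = 1.126685
Total real return = 1.126685 − 1 → 12.67%.

12.67%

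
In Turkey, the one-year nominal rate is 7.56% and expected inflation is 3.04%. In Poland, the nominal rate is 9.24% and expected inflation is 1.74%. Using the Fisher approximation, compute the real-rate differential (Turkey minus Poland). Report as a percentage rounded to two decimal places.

Turkey: 7.56% − 3.04% = 4.520%
Poland: 9.24% − 1.74% = 7.500%
Differential = -2.980% → -2.98%.

-2.98%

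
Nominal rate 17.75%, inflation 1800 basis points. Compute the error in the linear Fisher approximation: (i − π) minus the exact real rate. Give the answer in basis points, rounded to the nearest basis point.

-4 basis points

Approximate: r ≈ 17.750% − 18.000% = -0.2500%
Exact: (1 + 0.1775)/(1 + 0.1800) − 1 = -0.2119%
Error = -0.2500% − (-0.2119%) = -0.0381% → -4 basis points.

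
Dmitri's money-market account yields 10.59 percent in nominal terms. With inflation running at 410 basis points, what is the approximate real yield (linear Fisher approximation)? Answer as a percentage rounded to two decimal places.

6.49%

r ≈ i − π = 10.59% − 4.1% = 6.49%.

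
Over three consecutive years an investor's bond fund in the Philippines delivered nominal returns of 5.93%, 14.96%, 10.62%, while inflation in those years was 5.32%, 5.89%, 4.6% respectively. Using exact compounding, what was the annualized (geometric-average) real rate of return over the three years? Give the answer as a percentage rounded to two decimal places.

Compound the nominal returns: 1.0593 × 1.1496 × 1.1062 = 1.34709859.
Compound inflation: 1.0532 × 1.0589 × 1.0460 = 1.16653422.
Deflate: 1.34709859 / 1.16653422 = 1.15478703.
Annualized real rate = 1.15478703^(1/3) − 1 = 4.9141% → 4.91%.

4.91%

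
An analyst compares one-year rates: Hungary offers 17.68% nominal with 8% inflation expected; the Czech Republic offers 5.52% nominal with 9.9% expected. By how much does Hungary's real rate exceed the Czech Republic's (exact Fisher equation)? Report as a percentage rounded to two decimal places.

12.95%

Hungary: (1 + 0.1768)/(1 + 0.0800) − 1 = 8.9630%
The Czech Republic: (1 + 0.0552)/(1 + 0.0990) − 1 = -3.9854%
Differential = 8.9630% − (-3.9854%) = 12.9484% → 12.95%.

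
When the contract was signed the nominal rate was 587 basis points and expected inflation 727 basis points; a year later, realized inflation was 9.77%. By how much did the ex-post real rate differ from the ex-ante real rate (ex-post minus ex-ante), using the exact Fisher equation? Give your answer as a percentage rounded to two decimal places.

-2.25%

Ex-ante: (1 + 0.0587)/(1 + 0.0727) − 1 = -1.3051%
Ex-post: (1 + 0.0587)/(1 + 0.0977) − 1 = -3.5529%
Difference (ex-post − ex-ante) = -2.2478% → -2.25%.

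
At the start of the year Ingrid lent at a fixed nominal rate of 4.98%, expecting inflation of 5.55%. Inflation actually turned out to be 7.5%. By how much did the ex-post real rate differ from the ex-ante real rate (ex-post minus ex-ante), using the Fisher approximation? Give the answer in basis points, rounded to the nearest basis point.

-195 basis points

Ex-ante: 4.98% − 5.55% = -0.570%
Ex-post: 4.98% − 7.5% = -2.520%
Difference (ex-post − ex-ante) = -1.9500% → -195 basis points.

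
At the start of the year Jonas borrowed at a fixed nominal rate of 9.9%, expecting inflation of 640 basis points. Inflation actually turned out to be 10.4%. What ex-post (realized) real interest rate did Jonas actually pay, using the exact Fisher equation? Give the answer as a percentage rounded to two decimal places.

-0.45%

Ex-post: (1 + 0.0990)/(1 + 0.1040) − 1 = -0.4529%
So the realized real rate is -0.45%.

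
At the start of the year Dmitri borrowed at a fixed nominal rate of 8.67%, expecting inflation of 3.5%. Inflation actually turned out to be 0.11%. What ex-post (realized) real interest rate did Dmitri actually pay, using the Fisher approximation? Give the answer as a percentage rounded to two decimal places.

Ex-post: 8.67% − 0.11% = 8.560%
So the realized real rate is 8.56%.

8.56%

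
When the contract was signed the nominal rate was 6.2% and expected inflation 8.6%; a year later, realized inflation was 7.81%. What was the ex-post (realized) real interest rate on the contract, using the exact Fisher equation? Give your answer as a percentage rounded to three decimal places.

Ex-post: (1 + 0.0620)/(1 + 0.0781) − 1 = -1.4934%
So the realized real rate is -1.493%.

-1.493%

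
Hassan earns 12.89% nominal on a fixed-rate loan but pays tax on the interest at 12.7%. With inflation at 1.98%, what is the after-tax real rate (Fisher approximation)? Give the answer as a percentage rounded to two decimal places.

9.27%

After-tax nominal return = 12.89% × (1 − 0.127) = 11.25297%.
r ≈ 11.25297% − 1.98% → 9.27%.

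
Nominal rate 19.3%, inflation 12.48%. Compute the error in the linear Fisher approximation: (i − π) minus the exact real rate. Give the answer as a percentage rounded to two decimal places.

0.76%

Approximate: r ≈ 19.300% − 12.480% = 6.8200%
Exact: (1 + 0.1930)/(1 + 0.1248) − 1 = 6.0633%
Error = 6.8200% − 6.0633% = 0.7567% → 0.76%.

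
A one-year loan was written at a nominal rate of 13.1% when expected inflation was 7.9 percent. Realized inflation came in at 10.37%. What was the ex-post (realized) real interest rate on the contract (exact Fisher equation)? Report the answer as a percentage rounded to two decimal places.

2.47%

Ex-post: (1 + 0.1310)/(1 + 0.1037) − 1 = 2.4735%
So the realized real rate is 2.47%.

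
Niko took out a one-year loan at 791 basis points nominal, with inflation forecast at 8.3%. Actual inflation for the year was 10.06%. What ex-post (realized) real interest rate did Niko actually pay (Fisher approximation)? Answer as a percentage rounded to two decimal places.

-2.15%

Ex-post: 7.91% − 10.06% = -2.150%
So the realized real rate is -2.15%.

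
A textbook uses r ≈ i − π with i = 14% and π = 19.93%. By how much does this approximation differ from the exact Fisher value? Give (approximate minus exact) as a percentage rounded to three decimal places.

Approximate: r ≈ 14.000% − 19.930% = -5.9300%
Exact: (1 + 0.1400)/(1 + 0.1993) − 1 = -4.9446%
Error = -5.9300% − (-4.9446%) = -0.9854% → -0.985%.

-0.985%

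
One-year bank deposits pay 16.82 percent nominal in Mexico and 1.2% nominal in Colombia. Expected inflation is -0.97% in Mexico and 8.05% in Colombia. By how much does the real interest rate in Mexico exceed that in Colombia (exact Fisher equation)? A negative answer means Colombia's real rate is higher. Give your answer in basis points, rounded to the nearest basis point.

Mexico: (1 + 0.1682)/(1 − 0.0097) − 1 = 17.9643%
Colombia: (1 + 0.0120)/(1 + 0.0805) − 1 = -6.3397%
Differential = 17.9643% − (-6.3397%) = 24.3039% → 2430 basis points.

2430 basis points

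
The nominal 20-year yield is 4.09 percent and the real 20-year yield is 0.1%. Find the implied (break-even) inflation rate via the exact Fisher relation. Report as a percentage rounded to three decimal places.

(1 + π) = (1 + i)/(1 + r) = 1.04090 / 1.00100 = 1.039860
Break-even inflation = 1.039860 − 1 → 3.986%.

3.986%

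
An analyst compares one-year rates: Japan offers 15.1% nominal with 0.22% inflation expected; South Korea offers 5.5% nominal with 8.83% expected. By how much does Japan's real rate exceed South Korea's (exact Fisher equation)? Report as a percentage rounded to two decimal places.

17.91%

Japan: (1 + 0.1510)/(1 + 0.0022) − 1 = 14.8473%
South Korea: (1 + 0.0550)/(1 + 0.0883) − 1 = -3.0598%
Differential = 14.8473% − (-3.0598%) = 17.9072% → 17.91%.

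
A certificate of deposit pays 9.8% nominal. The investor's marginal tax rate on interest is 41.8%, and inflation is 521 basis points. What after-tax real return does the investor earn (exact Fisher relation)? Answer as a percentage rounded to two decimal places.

After-tax nominal return = 9.8% × (1 − 0.418) = 5.7036%.
1 + r = 1.057036 / 1.05210 = 1.004692
After-tax real rate = 1.004692 − 1 → 0.47%.

0.47%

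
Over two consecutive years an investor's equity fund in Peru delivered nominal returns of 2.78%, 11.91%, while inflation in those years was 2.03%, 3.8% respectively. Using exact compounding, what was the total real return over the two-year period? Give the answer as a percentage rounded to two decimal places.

8.61%

Nominal growth factor = 1.0278 × 1.1191 = 1.150211
Price-level growth factor = 1.0203 × 1.0380 = 1.059071
Real growth factor = 1.150211 / 1.059071 = 1.086056
Total real return = 1.086056 − 1 → 8.61%.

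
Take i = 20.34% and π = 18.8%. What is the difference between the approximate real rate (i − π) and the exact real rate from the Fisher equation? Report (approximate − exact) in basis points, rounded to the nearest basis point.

24 basis points

Approximate: r ≈ 20.340% − 18.800% = 1.5400%
Exact: (1 + 0.2034)/(1 + 0.1880) − 1 = 1.2963%
Error = 1.5400% − 1.2963% = 0.2437% → 24 basis points.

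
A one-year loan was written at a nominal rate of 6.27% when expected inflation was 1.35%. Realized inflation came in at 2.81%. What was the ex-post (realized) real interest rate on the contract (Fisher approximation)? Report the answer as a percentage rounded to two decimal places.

Ex-post: 6.27% − 2.81% = 3.460%
So the realized real rate is 3.46%.

3.46%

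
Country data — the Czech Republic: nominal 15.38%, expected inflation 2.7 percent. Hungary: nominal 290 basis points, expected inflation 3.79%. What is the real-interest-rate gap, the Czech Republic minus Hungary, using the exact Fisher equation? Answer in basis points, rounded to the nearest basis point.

The Czech Republic: (1 + 0.1538)/(1 + 0.0270) − 1 = 12.3466%
Hungary: (1 + 0.0290)/(1 + 0.0379) − 1 = -0.8575%
Differential = 12.3466% − (-0.8575%) = 13.2041% → 1320 basis points.

1320 basis points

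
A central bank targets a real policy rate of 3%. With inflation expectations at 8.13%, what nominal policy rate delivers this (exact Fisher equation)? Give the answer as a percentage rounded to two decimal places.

11.37%

(1 + i) = (1 + r)(1 + π) = 1.03000 × 1.08130 = 1.113739
i = 1.113739 − 1, so the required nominal rate is 11.37%.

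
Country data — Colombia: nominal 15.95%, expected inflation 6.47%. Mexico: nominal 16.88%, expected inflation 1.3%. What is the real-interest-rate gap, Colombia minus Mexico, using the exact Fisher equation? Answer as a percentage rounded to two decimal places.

-6.48%

Colombia: (1 + 0.1595)/(1 + 0.0647) − 1 = 8.9039%
Mexico: (1 + 0.1688)/(1 + 0.0130) − 1 = 15.3801%
Differential = 8.9039% − 15.3801% = -6.4761% → -6.48%.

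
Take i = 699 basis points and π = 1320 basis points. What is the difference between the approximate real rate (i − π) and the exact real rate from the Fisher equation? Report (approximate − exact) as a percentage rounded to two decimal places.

Approximate: r ≈ 6.990% − 13.200% = -6.2100%
Exact: (1 + 0.0699)/(1 + 0.1320) − 1 = -5.4859%
Error = -6.2100% − (-5.4859%) = -0.7241% → -0.72%.

-0.72%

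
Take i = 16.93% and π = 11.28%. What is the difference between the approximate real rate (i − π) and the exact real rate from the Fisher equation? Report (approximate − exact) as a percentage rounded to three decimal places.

0.573%

Approximate: r ≈ 16.930% − 11.280% = 5.6500%
Exact: (1 + 0.1693)/(1 + 0.1128) − 1 = 5.0773%
Error = 5.6500% − 5.0773% = 0.5727% → 0.573%.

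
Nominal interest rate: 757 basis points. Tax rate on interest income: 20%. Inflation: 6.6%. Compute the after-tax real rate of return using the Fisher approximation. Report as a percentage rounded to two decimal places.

-0.54%

After-tax nominal return = 7.57% × (1 − 0.2) = 6.0560%.
r ≈ 6.0560% − 6.6% → -0.54%.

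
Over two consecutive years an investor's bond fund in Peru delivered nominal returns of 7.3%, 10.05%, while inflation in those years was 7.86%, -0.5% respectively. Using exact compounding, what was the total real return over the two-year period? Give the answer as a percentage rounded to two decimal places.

Compound the nominal returns: 1.0730 × 1.1005 = 1.180837.
Compound inflation: 1.0786 × 0.9950 = 1.073207.
Deflate: 1.180837 / 1.073207 = 1.100288.
Total real return = 1.100288 − 1 → 10.03%.

10.03%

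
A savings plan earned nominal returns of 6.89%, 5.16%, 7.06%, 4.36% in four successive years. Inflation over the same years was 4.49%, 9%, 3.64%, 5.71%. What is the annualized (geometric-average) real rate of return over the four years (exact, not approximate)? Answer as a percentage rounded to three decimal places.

Nominal growth factor = 1.0689 × 1.0516 × 1.0706 × 1.0436 = 1.25588237
Price-level growth factor = 1.0449 × 1.0900 × 1.0364 × 1.0571 = 1.24779920
Real growth factor = 1.25588237 / 1.24779920 = 1.00647794
Annualized real rate = 1.00647794^(1/4) − 1 = 0.1616% → 0.162%.

0.162%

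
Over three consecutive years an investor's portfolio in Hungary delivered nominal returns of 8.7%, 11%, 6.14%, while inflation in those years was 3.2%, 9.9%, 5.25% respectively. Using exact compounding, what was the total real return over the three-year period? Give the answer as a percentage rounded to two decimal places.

Nominal growth factor = 1.0870 × 1.1100 × 1.0614 = 1.280653
Price-level growth factor = 1.0320 × 1.0990 × 1.0525 = 1.193712
Real growth factor = 1.280653 / 1.193712 = 1.072833
Total real return = 1.072833 − 1 → 7.28%.

7.28%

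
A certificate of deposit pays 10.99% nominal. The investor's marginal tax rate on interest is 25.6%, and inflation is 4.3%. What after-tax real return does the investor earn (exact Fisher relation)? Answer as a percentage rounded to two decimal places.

3.72%

After-tax nominal return = 10.99% × (1 − 0.256) = 8.17656%.
1 + r = 1.0817656 / 1.04300 = 1.037167
After-tax real rate = 1.037167 − 1 → 3.72%.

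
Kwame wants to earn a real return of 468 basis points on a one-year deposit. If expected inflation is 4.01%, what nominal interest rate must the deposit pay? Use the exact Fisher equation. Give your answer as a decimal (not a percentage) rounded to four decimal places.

(1 + i) = (1 + r)(1 + π) = 1.04680 × 1.04010 = 1.08877668
i = 1.08877668 − 1, so the required nominal rate is 0.0888.

0.0888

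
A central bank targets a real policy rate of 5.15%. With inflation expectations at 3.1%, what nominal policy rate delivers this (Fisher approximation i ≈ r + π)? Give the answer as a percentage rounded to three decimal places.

i ≈ r + π = 5.15% + 3.1% = 8.250%.

8.250%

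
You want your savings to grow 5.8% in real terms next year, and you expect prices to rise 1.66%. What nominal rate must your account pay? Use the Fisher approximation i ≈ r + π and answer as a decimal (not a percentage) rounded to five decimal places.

i ≈ r + π = 5.8% + 1.66% = 0.07460.

0.07460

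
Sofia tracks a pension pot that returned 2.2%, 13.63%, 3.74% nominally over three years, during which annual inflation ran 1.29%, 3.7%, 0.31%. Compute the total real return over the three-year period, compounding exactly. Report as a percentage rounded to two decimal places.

Nominal growth factor = 1.0220 × 1.1363 × 1.0374 = 1.204731
Price-level growth factor = 1.0129 × 1.0370 × 1.0031 = 1.053633
Real growth factor = 1.204731 / 1.053633 = 1.143406
Total real return = 1.143406 − 1 → 14.34%.

14.34%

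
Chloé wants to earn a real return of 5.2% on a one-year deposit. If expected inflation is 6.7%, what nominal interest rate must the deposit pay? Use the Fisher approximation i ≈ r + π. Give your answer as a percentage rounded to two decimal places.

11.90%

i ≈ r + π = 5.2% + 6.7% = 11.90%.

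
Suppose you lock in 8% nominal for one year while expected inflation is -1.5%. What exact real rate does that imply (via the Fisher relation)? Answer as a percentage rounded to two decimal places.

By the Fisher relation, 1 + r = (1 + i)/(1 + π).
1 + r = 1.08000 / 0.98500 = 1.096447
r = 1.096447 − 1 = 9.6447%, i.e. 9.64%.

9.64%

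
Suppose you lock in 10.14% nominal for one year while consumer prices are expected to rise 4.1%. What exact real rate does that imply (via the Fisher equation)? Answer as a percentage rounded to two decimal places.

By the Fisher equation, 1 + r = (1 + i)/(1 + π).
1 + r = 1.10140 / 1.04100 = 1.058021
r = 1.058021 − 1 = 5.8021%, i.e. 5.80%.

5.80%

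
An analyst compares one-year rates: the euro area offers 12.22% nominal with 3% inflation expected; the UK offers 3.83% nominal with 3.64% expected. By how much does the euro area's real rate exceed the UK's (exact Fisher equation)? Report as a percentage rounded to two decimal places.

8.77%

The euro area: (1 + 0.1222)/(1 + 0.0300) − 1 = 8.9515%
The UK: (1 + 0.0383)/(1 + 0.0364) − 1 = 0.1833%
Differential = 8.9515% − 0.1833% = 8.7681% → 8.77%.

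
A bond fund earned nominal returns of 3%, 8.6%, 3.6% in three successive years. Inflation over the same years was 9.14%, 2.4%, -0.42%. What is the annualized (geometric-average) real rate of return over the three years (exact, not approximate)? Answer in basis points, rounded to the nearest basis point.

136 basis points

Compound the nominal returns: 1.0300 × 1.0860 × 1.0360 = 1.15884888.
Compound inflation: 1.0914 × 1.0240 × 0.9958 = 1.11289971.
Deflate: 1.15884888 / 1.11289971 = 1.04128779.
Annualized real rate = 1.04128779^(1/3) − 1 = 1.3577% → 136 basis points.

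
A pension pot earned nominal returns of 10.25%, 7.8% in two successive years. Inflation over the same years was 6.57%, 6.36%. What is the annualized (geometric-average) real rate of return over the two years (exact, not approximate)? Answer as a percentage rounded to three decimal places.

Nominal growth factor = 1.1025 × 1.0780 = 1.18849500
Price-level growth factor = 1.0657 × 1.0636 = 1.13347852
Real growth factor = 1.18849500 / 1.13347852 = 1.04853773
Annualized real rate = 1.04853773^(1/2) − 1 = 2.3981% → 2.398%.

2.398%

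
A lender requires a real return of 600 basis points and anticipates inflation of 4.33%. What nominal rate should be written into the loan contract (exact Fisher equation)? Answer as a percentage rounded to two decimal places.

10.59%

(1 + i) = (1 + r)(1 + π) = 1.06000 × 1.04330 = 1.105898
i = 1.105898 − 1, so the required nominal rate is 10.59%.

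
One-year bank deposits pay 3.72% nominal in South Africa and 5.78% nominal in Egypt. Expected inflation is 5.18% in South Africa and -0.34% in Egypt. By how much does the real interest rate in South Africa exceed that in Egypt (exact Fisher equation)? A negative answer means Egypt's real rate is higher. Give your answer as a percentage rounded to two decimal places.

South Africa: (1 + 0.0372)/(1 + 0.0518) − 1 = -1.3881%
Egypt: (1 + 0.0578)/(1 − 0.0034) − 1 = 6.1409%
Differential = -1.3881% − 6.1409% = -7.5290% → -7.53%.

-7.53%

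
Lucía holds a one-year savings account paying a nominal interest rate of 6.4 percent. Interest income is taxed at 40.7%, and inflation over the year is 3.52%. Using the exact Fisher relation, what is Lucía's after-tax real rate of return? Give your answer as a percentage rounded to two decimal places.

After-tax nominal return = 6.4% × (1 − 0.407) = 3.7952%.
1 + r = 1.037952 / 1.03520 = 1.002658
After-tax real rate = 1.002658 − 1 → 0.27%.

0.27%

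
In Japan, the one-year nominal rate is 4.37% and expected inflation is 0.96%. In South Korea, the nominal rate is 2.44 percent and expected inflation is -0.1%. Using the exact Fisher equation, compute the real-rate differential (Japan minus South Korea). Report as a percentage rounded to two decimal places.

Japan: (1 + 0.0437)/(1 + 0.0096) − 1 = 3.37758%
South Korea: (1 + 0.0244)/(1 − 0.0010) − 1 = 2.54254%
Differential = 3.37758% − 2.54254% = 0.83503% → 0.84%.

0.84%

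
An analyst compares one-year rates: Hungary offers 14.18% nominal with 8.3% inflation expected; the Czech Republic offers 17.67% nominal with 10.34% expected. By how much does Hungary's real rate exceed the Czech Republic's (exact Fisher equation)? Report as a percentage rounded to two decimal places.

-1.21%

Hungary: (1 + 0.1418)/(1 + 0.0830) − 1 = 5.4294%
The Czech Republic: (1 + 0.1767)/(1 + 0.1034) − 1 = 6.6431%
Differential = 5.4294% − 6.6431% = -1.2137% → -1.21%.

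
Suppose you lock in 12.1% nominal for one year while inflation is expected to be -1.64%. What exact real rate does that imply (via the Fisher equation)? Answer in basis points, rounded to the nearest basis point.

By the Fisher equation, 1 + r = (1 + i)/(1 + π).
1 + r = 1.12100 / 0.98360 = 1.139691
r = 1.139691 − 1 = 13.9691%, i.e. 1397 basis points.

1397 basis points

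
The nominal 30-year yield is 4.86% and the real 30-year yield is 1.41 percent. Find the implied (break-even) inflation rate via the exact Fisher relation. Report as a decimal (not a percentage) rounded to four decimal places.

(1 + π) = (1 + i)/(1 + r) = 1.04860 / 1.01410 = 1.034020
Break-even inflation = 1.034020 − 1 → 0.0340.

0.0340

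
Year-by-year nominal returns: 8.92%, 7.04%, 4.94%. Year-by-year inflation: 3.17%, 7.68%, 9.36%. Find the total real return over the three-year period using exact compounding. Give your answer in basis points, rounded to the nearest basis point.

70 basis points

Compound the nominal returns: 1.0892 × 1.0704 × 1.0494 = 1.223474.
Compound inflation: 1.0317 × 1.0768 × 1.0936 = 1.214918.
Deflate: 1.223474 / 1.214918 = 1.007043.
Total real return = 1.007043 − 1 → 70 basis points.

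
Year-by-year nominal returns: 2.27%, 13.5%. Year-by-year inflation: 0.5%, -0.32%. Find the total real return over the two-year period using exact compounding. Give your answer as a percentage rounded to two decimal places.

Nominal growth factor = 1.0227 × 1.1350 = 1.160765
Price-level growth factor = 1.0050 × 0.9968 = 1.001784
Real growth factor = 1.160765 / 1.001784 = 1.158697
Total real return = 1.158697 − 1 → 15.87%.

15.87%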